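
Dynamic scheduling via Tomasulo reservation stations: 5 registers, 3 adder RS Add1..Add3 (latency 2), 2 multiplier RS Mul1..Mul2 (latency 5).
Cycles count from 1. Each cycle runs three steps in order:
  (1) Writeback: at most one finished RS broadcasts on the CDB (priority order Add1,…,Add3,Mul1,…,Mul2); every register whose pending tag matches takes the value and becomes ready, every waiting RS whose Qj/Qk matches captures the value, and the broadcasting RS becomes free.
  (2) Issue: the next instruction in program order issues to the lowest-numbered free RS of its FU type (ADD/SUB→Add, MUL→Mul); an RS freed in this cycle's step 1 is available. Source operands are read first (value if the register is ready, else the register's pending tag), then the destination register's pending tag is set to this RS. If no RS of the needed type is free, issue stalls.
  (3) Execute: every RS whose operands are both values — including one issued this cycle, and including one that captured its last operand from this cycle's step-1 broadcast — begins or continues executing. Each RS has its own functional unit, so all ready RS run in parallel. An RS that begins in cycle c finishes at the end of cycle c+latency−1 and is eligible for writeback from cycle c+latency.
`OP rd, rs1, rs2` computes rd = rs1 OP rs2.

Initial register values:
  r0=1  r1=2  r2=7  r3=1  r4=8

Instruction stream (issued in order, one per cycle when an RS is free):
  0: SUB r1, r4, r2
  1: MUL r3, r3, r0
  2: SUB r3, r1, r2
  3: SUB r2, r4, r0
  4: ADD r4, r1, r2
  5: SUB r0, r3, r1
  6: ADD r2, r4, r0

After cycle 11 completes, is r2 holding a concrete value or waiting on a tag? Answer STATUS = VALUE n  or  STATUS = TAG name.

c1: issue SUB r1<-Add1 | r0:1,r1:Add1,r2:7,r3:1,r4:8
c2: issue MUL r3<-Mul1 | r0:1,r1:Add1,r2:7,r3:Mul1,r4:8
c3: CDB Add1=1; issue SUB r3<-Add1 | r0:1,r1:1,r2:7,r3:Add1,r4:8
c4: issue SUB r2<-Add2 | r0:1,r1:1,r2:Add2,r3:Add1,r4:8
c5: CDB Add1=-6; issue ADD r4<-Add1 | r0:1,r1:1,r2:Add2,r3:-6,r4:Add1
c6: CDB Add2=7; issue SUB r0<-Add2 | r0:Add2,r1:1,r2:7,r3:-6,r4:Add1
c7: CDB Mul1=1; issue ADD r2<-Add3 | r0:Add2,r1:1,r2:Add3,r3:-6,r4:Add1
c8: CDB Add1=8 | r0:Add2,r1:1,r2:Add3,r3:-6,r4:8
c9: CDB Add2=-7 | r0:-7,r1:1,r2:Add3,r3:-6,r4:8
c10: - | r0:-7,r1:1,r2:Add3,r3:-6,r4:8
c11: CDB Add3=1 | r0:-7,r1:1,r2:1,r3:-6,r4:8

STATUS = VALUE 1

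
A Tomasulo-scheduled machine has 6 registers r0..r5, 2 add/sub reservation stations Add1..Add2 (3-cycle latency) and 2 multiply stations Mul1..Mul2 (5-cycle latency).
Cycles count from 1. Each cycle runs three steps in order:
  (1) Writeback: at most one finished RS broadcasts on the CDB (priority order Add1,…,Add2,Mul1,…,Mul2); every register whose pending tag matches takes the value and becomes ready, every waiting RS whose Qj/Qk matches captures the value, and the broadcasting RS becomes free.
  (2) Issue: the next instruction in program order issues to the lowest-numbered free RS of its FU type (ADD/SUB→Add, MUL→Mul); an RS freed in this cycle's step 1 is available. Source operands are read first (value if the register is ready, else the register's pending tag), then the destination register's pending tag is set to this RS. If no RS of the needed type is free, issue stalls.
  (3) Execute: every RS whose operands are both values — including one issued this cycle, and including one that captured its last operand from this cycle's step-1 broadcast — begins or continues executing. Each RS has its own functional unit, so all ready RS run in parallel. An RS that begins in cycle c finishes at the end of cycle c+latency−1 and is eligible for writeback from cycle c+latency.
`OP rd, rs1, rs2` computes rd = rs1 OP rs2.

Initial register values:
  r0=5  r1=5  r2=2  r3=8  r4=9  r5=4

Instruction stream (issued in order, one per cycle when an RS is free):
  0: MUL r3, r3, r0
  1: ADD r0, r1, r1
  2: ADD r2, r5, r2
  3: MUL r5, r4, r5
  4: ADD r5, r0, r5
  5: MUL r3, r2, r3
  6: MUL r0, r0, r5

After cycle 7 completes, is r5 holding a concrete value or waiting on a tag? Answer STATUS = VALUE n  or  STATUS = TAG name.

c1: issue MUL r3<-Mul1 | r0:5,r1:5,r2:2,r3:Mul1,r4:9,r5:4
c2: issue ADD r0<-Add1 | r0:Add1,r1:5,r2:2,r3:Mul1,r4:9,r5:4
c3: issue ADD r2<-Add2 | r0:Add1,r1:5,r2:Add2,r3:Mul1,r4:9,r5:4
c4: issue MUL r5<-Mul2 | r0:Add1,r1:5,r2:Add2,r3:Mul1,r4:9,r5:Mul2
c5: CDB Add1=10; issue ADD r5<-Add1 | r0:10,r1:5,r2:Add2,r3:Mul1,r4:9,r5:Add1
c6: CDB Add2=6; stall | r0:10,r1:5,r2:6,r3:Mul1,r4:9,r5:Add1
c7: CDB Mul1=40; issue MUL r3<-Mul1 | r0:10,r1:5,r2:6,r3:Mul1,r4:9,r5:Add1

STATUS = TAG Add1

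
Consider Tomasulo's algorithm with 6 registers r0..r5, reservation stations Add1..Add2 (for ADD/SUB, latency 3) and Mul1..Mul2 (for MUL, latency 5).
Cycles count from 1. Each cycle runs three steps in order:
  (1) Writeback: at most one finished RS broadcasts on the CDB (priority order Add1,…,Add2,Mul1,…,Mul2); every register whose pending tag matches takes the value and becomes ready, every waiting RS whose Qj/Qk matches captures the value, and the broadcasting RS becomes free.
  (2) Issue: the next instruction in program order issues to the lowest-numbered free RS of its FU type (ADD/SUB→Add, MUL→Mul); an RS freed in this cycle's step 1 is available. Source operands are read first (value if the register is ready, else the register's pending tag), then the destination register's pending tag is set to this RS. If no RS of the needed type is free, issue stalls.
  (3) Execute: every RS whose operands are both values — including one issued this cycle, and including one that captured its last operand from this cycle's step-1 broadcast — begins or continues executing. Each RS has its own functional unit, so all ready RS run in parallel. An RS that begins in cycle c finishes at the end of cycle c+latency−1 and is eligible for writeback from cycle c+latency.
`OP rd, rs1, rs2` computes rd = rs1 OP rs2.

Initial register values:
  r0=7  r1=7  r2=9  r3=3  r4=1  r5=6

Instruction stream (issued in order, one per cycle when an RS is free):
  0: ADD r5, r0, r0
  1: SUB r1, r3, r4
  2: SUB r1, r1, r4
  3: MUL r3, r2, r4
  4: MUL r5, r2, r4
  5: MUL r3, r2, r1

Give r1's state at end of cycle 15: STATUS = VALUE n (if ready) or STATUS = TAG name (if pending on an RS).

STATUS = VALUE 1

  c1: issue ADD r5<-Add1  regs: r0:7,r1:7,r2:9,r3:3,r4:1,r5:Add1
  c2: issue SUB r1<-Add2  regs: r0:7,r1:Add2,r2:9,r3:3,r4:1,r5:Add1
  c3: stall  regs: r0:7,r1:Add2,r2:9,r3:3,r4:1,r5:Add1
  c4: CDB Add1=14; issue SUB r1<-Add1  regs: r0:7,r1:Add1,r2:9,r3:3,r4:1,r5:14
  c5: CDB Add2=2; issue MUL r3<-Mul1  regs: r0:7,r1:Add1,r2:9,r3:Mul1,r4:1,r5:14
  c6: issue MUL r5<-Mul2  regs: r0:7,r1:Add1,r2:9,r3:Mul1,r4:1,r5:Mul2
  c7: stall  regs: r0:7,r1:Add1,r2:9,r3:Mul1,r4:1,r5:Mul2
  c8: CDB Add1=1; stall  regs: r0:7,r1:1,r2:9,r3:Mul1,r4:1,r5:Mul2
  c9: stall  regs: r0:7,r1:1,r2:9,r3:Mul1,r4:1,r5:Mul2
  c10: CDB Mul1=9; issue MUL r3<-Mul1  regs: r0:7,r1:1,r2:9,r3:Mul1,r4:1,r5:Mul2
  c11: CDB Mul2=9  regs: r0:7,r1:1,r2:9,r3:Mul1,r4:1,r5:9
  c12: -  regs: r0:7,r1:1,r2:9,r3:Mul1,r4:1,r5:9
  c13: -  regs: r0:7,r1:1,r2:9,r3:Mul1,r4:1,r5:9
  c14: -  regs: r0:7,r1:1,r2:9,r3:Mul1,r4:1,r5:9
  c15: CDB Mul1=9  regs: r0:7,r1:1,r2:9,r3:9,r4:1,r5:9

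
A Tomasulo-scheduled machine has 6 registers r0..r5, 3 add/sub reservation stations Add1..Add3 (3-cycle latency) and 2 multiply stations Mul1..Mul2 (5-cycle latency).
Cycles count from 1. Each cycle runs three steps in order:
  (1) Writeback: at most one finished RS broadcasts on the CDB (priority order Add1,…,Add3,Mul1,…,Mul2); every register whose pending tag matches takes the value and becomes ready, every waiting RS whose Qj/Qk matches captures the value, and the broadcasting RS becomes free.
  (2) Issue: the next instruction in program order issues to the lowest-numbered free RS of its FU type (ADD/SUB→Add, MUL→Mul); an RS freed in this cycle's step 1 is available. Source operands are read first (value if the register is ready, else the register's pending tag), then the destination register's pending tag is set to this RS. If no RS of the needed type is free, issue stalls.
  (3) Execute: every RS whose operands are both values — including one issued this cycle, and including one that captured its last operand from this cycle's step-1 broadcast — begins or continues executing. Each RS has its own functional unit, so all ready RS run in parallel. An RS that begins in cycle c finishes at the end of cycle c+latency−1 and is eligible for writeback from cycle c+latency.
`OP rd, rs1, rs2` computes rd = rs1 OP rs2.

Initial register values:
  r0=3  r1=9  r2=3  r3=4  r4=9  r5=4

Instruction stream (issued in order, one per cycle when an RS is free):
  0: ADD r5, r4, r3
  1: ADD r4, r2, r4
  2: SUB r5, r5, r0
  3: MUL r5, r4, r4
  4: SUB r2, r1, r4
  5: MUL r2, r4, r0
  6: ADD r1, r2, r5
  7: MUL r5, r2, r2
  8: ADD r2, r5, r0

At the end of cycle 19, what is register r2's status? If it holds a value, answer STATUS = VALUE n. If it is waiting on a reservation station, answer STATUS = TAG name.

cycle 1: issue ADD r5<-Add1 // r0:3,r1:9,r2:3,r3:4,r4:9,r5:Add1
cycle 2: issue ADD r4<-Add2 // r0:3,r1:9,r2:3,r3:4,r4:Add2,r5:Add1
cycle 3: issue SUB r5<-Add3 // r0:3,r1:9,r2:3,r3:4,r4:Add2,r5:Add3
cycle 4: CDB Add1=13; issue MUL r5<-Mul1 // r0:3,r1:9,r2:3,r3:4,r4:Add2,r5:Mul1
cycle 5: CDB Add2=12; issue SUB r2<-Add1 // r0:3,r1:9,r2:Add1,r3:4,r4:12,r5:Mul1
cycle 6: issue MUL r2<-Mul2 // r0:3,r1:9,r2:Mul2,r3:4,r4:12,r5:Mul1
cycle 7: CDB Add3=10; issue ADD r1<-Add2 // r0:3,r1:Add2,r2:Mul2,r3:4,r4:12,r5:Mul1
cycle 8: CDB Add1=-3; stall // r0:3,r1:Add2,r2:Mul2,r3:4,r4:12,r5:Mul1
cycle 9: stall // r0:3,r1:Add2,r2:Mul2,r3:4,r4:12,r5:Mul1
cycle 10: CDB Mul1=144; issue MUL r5<-Mul1 // r0:3,r1:Add2,r2:Mul2,r3:4,r4:12,r5:Mul1
cycle 11: CDB Mul2=36; issue ADD r2<-Add1 // r0:3,r1:Add2,r2:Add1,r3:4,r4:12,r5:Mul1
cycle 12: - // r0:3,r1:Add2,r2:Add1,r3:4,r4:12,r5:Mul1
cycle 13: - // r0:3,r1:Add2,r2:Add1,r3:4,r4:12,r5:Mul1
cycle 14: CDB Add2=180 // r0:3,r1:180,r2:Add1,r3:4,r4:12,r5:Mul1
cycle 15: - // r0:3,r1:180,r2:Add1,r3:4,r4:12,r5:Mul1
cycle 16: CDB Mul1=1296 // r0:3,r1:180,r2:Add1,r3:4,r4:12,r5:1296
cycle 17: - // r0:3,r1:180,r2:Add1,r3:4,r4:12,r5:1296
cycle 18: - // r0:3,r1:180,r2:Add1,r3:4,r4:12,r5:1296
cycle 19: CDB Add1=1299 // r0:3,r1:180,r2:1299,r3:4,r4:12,r5:1296

STATUS = VALUE 1299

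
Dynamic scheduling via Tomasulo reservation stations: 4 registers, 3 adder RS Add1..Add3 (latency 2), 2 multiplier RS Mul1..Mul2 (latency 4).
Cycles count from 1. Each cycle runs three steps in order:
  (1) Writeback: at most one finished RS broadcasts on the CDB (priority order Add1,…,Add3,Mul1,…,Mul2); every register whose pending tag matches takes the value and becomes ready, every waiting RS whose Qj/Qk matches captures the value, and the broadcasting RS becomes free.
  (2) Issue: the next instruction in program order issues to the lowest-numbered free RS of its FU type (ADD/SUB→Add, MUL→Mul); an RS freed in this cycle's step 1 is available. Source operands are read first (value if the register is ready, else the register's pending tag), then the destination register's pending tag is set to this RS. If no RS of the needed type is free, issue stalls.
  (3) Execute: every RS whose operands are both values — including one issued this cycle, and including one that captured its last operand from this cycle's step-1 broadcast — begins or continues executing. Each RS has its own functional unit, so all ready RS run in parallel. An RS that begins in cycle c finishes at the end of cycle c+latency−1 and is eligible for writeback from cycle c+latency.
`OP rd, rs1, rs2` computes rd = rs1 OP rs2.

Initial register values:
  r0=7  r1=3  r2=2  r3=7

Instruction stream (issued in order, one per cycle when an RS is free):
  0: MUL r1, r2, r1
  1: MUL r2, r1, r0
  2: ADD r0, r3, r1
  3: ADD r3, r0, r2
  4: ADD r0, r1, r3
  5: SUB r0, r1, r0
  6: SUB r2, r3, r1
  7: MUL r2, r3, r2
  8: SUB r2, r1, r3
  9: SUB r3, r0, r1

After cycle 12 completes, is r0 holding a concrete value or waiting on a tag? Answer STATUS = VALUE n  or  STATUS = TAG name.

  c1: issue MUL r1<-Mul1  regs: r0:7,r1:Mul1,r2:2,r3:7
  c2: issue MUL r2<-Mul2  regs: r0:7,r1:Mul1,r2:Mul2,r3:7
  c3: issue ADD r0<-Add1  regs: r0:Add1,r1:Mul1,r2:Mul2,r3:7
  c4: issue ADD r3<-Add2  regs: r0:Add1,r1:Mul1,r2:Mul2,r3:Add2
  c5: CDB Mul1=6; issue ADD r0<-Add3  regs: r0:Add3,r1:6,r2:Mul2,r3:Add2
  c6: stall  regs: r0:Add3,r1:6,r2:Mul2,r3:Add2
  c7: CDB Add1=13; issue SUB r0<-Add1  regs: r0:Add1,r1:6,r2:Mul2,r3:Add2
  c8: stall  regs: r0:Add1,r1:6,r2:Mul2,r3:Add2
  c9: CDB Mul2=42; stall  regs: r0:Add1,r1:6,r2:42,r3:Add2
  c10: stall  regs: r0:Add1,r1:6,r2:42,r3:Add2
  c11: CDB Add2=55; issue SUB r2<-Add2  regs: r0:Add1,r1:6,r2:Add2,r3:55
  c12: issue MUL r2<-Mul1  regs: r0:Add1,r1:6,r2:Mul1,r3:55

STATUS = TAG Add1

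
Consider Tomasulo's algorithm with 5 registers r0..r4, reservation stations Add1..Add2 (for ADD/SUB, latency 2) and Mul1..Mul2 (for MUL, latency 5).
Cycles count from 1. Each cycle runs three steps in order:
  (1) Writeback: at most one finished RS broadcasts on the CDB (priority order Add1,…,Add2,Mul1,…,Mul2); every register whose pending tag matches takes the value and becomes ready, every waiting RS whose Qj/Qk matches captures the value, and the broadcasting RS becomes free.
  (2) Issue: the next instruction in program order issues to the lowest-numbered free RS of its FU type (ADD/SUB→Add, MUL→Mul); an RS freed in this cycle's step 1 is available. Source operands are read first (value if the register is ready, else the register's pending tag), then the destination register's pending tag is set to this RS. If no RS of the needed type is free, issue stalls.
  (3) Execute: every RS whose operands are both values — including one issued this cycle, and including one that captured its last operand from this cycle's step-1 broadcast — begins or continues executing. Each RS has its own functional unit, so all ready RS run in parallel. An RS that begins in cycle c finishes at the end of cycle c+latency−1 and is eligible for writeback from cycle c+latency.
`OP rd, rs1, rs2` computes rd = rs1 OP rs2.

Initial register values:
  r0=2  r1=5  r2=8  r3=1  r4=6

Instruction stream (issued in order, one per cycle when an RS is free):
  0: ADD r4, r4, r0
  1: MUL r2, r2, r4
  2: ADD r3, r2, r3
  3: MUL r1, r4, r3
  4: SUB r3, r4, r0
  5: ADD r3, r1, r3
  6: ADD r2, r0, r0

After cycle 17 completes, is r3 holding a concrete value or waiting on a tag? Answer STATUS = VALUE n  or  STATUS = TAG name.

  c1: issue ADD r4<-Add1  regs: r0:2,r1:5,r2:8,r3:1,r4:Add1
  c2: issue MUL r2<-Mul1  regs: r0:2,r1:5,r2:Mul1,r3:1,r4:Add1
  c3: CDB Add1=8; issue ADD r3<-Add1  regs: r0:2,r1:5,r2:Mul1,r3:Add1,r4:8
  c4: issue MUL r1<-Mul2  regs: r0:2,r1:Mul2,r2:Mul1,r3:Add1,r4:8
  c5: issue SUB r3<-Add2  regs: r0:2,r1:Mul2,r2:Mul1,r3:Add2,r4:8
  c6: stall  regs: r0:2,r1:Mul2,r2:Mul1,r3:Add2,r4:8
  c7: CDB Add2=6; issue ADD r3<-Add2  regs: r0:2,r1:Mul2,r2:Mul1,r3:Add2,r4:8
  c8: CDB Mul1=64; stall  regs: r0:2,r1:Mul2,r2:64,r3:Add2,r4:8
  c9: stall  regs: r0:2,r1:Mul2,r2:64,r3:Add2,r4:8
  c10: CDB Add1=65; issue ADD r2<-Add1  regs: r0:2,r1:Mul2,r2:Add1,r3:Add2,r4:8
  c11: -  regs: r0:2,r1:Mul2,r2:Add1,r3:Add2,r4:8
  c12: CDB Add1=4  regs: r0:2,r1:Mul2,r2:4,r3:Add2,r4:8
  c13: -  regs: r0:2,r1:Mul2,r2:4,r3:Add2,r4:8
  c14: -  regs: r0:2,r1:Mul2,r2:4,r3:Add2,r4:8
  c15: CDB Mul2=520  regs: r0:2,r1:520,r2:4,r3:Add2,r4:8
  c16: -  regs: r0:2,r1:520,r2:4,r3:Add2,r4:8
  c17: CDB Add2=526  regs: r0:2,r1:520,r2:4,r3:526,r4:8

STATUS = VALUE 526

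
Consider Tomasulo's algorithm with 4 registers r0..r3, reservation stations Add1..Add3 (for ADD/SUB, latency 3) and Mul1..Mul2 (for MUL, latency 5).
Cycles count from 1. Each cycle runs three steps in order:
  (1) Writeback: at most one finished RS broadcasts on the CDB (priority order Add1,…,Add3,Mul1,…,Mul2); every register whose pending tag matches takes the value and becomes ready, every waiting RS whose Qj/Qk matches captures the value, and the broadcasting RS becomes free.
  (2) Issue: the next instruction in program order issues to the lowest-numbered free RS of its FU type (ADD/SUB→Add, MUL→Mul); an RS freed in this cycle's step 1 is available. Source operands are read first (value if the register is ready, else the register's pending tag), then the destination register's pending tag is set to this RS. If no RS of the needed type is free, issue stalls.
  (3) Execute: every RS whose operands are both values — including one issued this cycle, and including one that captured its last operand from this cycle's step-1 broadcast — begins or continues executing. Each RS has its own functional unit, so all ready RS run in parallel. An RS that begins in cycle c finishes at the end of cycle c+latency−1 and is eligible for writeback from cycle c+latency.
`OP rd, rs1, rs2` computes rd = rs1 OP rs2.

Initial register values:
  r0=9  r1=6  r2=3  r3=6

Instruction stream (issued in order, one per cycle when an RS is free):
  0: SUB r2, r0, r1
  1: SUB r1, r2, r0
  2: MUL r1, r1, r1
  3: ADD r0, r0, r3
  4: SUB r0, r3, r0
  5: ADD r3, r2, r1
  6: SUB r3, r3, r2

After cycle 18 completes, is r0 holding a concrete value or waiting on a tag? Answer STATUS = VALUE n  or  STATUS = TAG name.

c1: issue SUB r2<-Add1 | r0:9,r1:6,r2:Add1,r3:6
c2: issue SUB r1<-Add2 | r0:9,r1:Add2,r2:Add1,r3:6
c3: issue MUL r1<-Mul1 | r0:9,r1:Mul1,r2:Add1,r3:6
c4: CDB Add1=3; issue ADD r0<-Add1 | r0:Add1,r1:Mul1,r2:3,r3:6
c5: issue SUB r0<-Add3 | r0:Add3,r1:Mul1,r2:3,r3:6
c6: stall | r0:Add3,r1:Mul1,r2:3,r3:6
c7: CDB Add1=15; issue ADD r3<-Add1 | r0:Add3,r1:Mul1,r2:3,r3:Add1
c8: CDB Add2=-6; issue SUB r3<-Add2 | r0:Add3,r1:Mul1,r2:3,r3:Add2
c9: - | r0:Add3,r1:Mul1,r2:3,r3:Add2
c10: CDB Add3=-9 | r0:-9,r1:Mul1,r2:3,r3:Add2
c11: - | r0:-9,r1:Mul1,r2:3,r3:Add2
c12: - | r0:-9,r1:Mul1,r2:3,r3:Add2
c13: CDB Mul1=36 | r0:-9,r1:36,r2:3,r3:Add2
c14: - | r0:-9,r1:36,r2:3,r3:Add2
c15: - | r0:-9,r1:36,r2:3,r3:Add2
c16: CDB Add1=39 | r0:-9,r1:36,r2:3,r3:Add2
c17: - | r0:-9,r1:36,r2:3,r3:Add2
c18: - | r0:-9,r1:36,r2:3,r3:Add2

STATUS = VALUE -9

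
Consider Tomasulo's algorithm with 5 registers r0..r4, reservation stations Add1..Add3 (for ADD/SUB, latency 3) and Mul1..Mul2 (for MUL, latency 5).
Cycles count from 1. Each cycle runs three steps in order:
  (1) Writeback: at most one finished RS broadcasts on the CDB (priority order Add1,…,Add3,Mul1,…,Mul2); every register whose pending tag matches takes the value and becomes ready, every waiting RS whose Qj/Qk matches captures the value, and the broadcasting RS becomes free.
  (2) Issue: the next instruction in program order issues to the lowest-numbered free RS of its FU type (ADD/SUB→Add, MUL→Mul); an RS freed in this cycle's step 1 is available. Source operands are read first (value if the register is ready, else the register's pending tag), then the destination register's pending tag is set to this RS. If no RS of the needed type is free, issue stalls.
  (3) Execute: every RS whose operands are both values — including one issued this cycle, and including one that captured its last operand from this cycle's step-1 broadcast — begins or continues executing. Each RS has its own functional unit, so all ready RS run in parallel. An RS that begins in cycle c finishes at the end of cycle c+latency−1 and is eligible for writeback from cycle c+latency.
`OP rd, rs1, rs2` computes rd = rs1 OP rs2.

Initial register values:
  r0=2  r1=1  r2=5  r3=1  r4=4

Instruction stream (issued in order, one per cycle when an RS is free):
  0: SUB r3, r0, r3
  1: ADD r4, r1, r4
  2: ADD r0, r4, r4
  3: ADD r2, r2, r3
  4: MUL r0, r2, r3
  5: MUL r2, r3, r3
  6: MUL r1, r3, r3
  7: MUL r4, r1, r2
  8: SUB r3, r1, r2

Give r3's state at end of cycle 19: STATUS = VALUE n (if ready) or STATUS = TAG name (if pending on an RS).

STATUS = VALUE 0

c1: issue SUB r3<-Add1 | r0:2,r1:1,r2:5,r3:Add1,r4:4
c2: issue ADD r4<-Add2 | r0:2,r1:1,r2:5,r3:Add1,r4:Add2
c3: issue ADD r0<-Add3 | r0:Add3,r1:1,r2:5,r3:Add1,r4:Add2
c4: CDB Add1=1; issue ADD r2<-Add1 | r0:Add3,r1:1,r2:Add1,r3:1,r4:Add2
c5: CDB Add2=5; issue MUL r0<-Mul1 | r0:Mul1,r1:1,r2:Add1,r3:1,r4:5
c6: issue MUL r2<-Mul2 | r0:Mul1,r1:1,r2:Mul2,r3:1,r4:5
c7: CDB Add1=6; stall | r0:Mul1,r1:1,r2:Mul2,r3:1,r4:5
c8: CDB Add3=10; stall | r0:Mul1,r1:1,r2:Mul2,r3:1,r4:5
c9: stall | r0:Mul1,r1:1,r2:Mul2,r3:1,r4:5
c10: stall | r0:Mul1,r1:1,r2:Mul2,r3:1,r4:5
c11: CDB Mul2=1; issue MUL r1<-Mul2 | r0:Mul1,r1:Mul2,r2:1,r3:1,r4:5
c12: CDB Mul1=6; issue MUL r4<-Mul1 | r0:6,r1:Mul2,r2:1,r3:1,r4:Mul1
c13: issue SUB r3<-Add1 | r0:6,r1:Mul2,r2:1,r3:Add1,r4:Mul1
c14: - | r0:6,r1:Mul2,r2:1,r3:Add1,r4:Mul1
c15: - | r0:6,r1:Mul2,r2:1,r3:Add1,r4:Mul1
c16: CDB Mul2=1 | r0:6,r1:1,r2:1,r3:Add1,r4:Mul1
c17: - | r0:6,r1:1,r2:1,r3:Add1,r4:Mul1
c18: - | r0:6,r1:1,r2:1,r3:Add1,r4:Mul1
c19: CDB Add1=0 | r0:6,r1:1,r2:1,r3:0,r4:Mul1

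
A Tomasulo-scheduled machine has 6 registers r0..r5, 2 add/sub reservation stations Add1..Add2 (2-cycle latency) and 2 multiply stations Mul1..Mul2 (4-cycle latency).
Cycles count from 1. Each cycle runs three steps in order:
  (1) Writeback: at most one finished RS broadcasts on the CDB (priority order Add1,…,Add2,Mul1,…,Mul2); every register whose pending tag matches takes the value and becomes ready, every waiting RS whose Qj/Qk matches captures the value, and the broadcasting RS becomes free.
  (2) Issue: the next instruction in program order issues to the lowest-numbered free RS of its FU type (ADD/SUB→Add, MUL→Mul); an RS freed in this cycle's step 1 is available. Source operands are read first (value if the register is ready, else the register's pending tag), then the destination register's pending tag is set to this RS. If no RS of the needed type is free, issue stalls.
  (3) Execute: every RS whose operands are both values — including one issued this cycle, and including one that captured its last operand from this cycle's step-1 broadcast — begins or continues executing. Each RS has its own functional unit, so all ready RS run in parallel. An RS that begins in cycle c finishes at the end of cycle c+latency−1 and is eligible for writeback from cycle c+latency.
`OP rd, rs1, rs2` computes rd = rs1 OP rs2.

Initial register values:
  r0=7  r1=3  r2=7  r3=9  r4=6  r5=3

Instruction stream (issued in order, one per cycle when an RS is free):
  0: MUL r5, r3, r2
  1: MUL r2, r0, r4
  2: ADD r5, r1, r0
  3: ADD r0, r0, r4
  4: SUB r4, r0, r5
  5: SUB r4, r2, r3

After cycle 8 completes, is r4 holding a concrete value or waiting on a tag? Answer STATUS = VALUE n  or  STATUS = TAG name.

STATUS = TAG Add2

cycle 1: issue MUL r5<-Mul1 // r0:7,r1:3,r2:7,r3:9,r4:6,r5:Mul1
cycle 2: issue MUL r2<-Mul2 // r0:7,r1:3,r2:Mul2,r3:9,r4:6,r5:Mul1
cycle 3: issue ADD r5<-Add1 // r0:7,r1:3,r2:Mul2,r3:9,r4:6,r5:Add1
cycle 4: issue ADD r0<-Add2 // r0:Add2,r1:3,r2:Mul2,r3:9,r4:6,r5:Add1
cycle 5: CDB Add1=10; issue SUB r4<-Add1 // r0:Add2,r1:3,r2:Mul2,r3:9,r4:Add1,r5:10
cycle 6: CDB Add2=13; issue SUB r4<-Add2 // r0:13,r1:3,r2:Mul2,r3:9,r4:Add2,r5:10
cycle 7: CDB Mul1=63 // r0:13,r1:3,r2:Mul2,r3:9,r4:Add2,r5:10
cycle 8: CDB Add1=3 // r0:13,r1:3,r2:Mul2,r3:9,r4:Add2,r5:10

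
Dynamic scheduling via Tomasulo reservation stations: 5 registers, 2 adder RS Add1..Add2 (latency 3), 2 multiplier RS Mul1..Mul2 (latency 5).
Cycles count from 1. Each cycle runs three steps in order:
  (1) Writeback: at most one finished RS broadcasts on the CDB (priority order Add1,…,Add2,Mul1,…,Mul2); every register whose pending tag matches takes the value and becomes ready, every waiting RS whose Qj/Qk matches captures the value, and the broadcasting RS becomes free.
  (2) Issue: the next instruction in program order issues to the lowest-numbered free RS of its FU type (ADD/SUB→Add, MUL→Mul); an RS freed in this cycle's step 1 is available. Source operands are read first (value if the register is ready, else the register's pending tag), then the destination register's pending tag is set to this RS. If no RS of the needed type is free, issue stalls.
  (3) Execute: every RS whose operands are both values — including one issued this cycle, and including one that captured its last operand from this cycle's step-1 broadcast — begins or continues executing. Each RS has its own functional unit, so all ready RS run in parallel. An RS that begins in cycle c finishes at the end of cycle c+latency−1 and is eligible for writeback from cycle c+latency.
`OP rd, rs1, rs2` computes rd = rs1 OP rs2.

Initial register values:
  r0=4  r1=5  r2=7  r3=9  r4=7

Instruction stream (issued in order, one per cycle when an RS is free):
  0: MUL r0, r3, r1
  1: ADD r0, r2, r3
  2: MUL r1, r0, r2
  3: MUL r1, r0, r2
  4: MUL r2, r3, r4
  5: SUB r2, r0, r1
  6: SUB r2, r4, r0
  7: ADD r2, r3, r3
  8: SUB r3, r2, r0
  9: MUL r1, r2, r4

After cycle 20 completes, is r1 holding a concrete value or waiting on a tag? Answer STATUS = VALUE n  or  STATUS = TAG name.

STATUS = TAG Mul1

  c1: issue MUL r0<-Mul1  regs: r0:Mul1,r1:5,r2:7,r3:9,r4:7
  c2: issue ADD r0<-Add1  regs: r0:Add1,r1:5,r2:7,r3:9,r4:7
  c3: issue MUL r1<-Mul2  regs: r0:Add1,r1:Mul2,r2:7,r3:9,r4:7
  c4: stall  regs: r0:Add1,r1:Mul2,r2:7,r3:9,r4:7
  c5: CDB Add1=16; stall  regs: r0:16,r1:Mul2,r2:7,r3:9,r4:7
  c6: CDB Mul1=45; issue MUL r1<-Mul1  regs: r0:16,r1:Mul1,r2:7,r3:9,r4:7
  c7: stall  regs: r0:16,r1:Mul1,r2:7,r3:9,r4:7
  c8: stall  regs: r0:16,r1:Mul1,r2:7,r3:9,r4:7
  c9: stall  regs: r0:16,r1:Mul1,r2:7,r3:9,r4:7
  c10: CDB Mul2=112; issue MUL r2<-Mul2  regs: r0:16,r1:Mul1,r2:Mul2,r3:9,r4:7
  c11: CDB Mul1=112; issue SUB r2<-Add1  regs: r0:16,r1:112,r2:Add1,r3:9,r4:7
  c12: issue SUB r2<-Add2  regs: r0:16,r1:112,r2:Add2,r3:9,r4:7
  c13: stall  regs: r0:16,r1:112,r2:Add2,r3:9,r4:7
  c14: CDB Add1=-96; issue ADD r2<-Add1  regs: r0:16,r1:112,r2:Add1,r3:9,r4:7
  c15: CDB Add2=-9; issue SUB r3<-Add2  regs: r0:16,r1:112,r2:Add1,r3:Add2,r4:7
  c16: CDB Mul2=63; issue MUL r1<-Mul1  regs: r0:16,r1:Mul1,r2:Add1,r3:Add2,r4:7
  c17: CDB Add1=18  regs: r0:16,r1:Mul1,r2:18,r3:Add2,r4:7
  c18: -  regs: r0:16,r1:Mul1,r2:18,r3:Add2,r4:7
  c19: -  regs: r0:16,r1:Mul1,r2:18,r3:Add2,r4:7
  c20: CDB Add2=2  regs: r0:16,r1:Mul1,r2:18,r3:2,r4:7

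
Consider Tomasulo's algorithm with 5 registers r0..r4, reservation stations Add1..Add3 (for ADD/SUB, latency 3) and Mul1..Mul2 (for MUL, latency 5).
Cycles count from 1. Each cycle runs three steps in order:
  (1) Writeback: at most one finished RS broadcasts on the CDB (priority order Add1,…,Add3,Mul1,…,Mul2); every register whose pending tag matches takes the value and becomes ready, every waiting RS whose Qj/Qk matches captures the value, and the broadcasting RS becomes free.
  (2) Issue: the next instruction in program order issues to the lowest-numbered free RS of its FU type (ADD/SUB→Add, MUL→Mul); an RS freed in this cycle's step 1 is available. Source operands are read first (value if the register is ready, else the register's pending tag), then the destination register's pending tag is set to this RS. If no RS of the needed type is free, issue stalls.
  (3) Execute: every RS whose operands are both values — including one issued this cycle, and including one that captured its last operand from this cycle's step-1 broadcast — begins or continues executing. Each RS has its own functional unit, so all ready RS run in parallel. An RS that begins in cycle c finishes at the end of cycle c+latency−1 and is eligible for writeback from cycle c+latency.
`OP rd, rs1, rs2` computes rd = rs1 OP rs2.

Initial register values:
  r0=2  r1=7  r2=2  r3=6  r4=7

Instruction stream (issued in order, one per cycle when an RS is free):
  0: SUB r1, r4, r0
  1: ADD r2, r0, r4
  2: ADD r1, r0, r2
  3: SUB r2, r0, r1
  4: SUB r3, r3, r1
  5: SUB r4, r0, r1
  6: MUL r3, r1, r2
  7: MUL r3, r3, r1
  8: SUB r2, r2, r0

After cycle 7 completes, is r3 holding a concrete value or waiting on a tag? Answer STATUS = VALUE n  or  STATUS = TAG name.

c1: issue SUB r1<-Add1 | r0:2,r1:Add1,r2:2,r3:6,r4:7
c2: issue ADD r2<-Add2 | r0:2,r1:Add1,r2:Add2,r3:6,r4:7
c3: issue ADD r1<-Add3 | r0:2,r1:Add3,r2:Add2,r3:6,r4:7
c4: CDB Add1=5; issue SUB r2<-Add1 | r0:2,r1:Add3,r2:Add1,r3:6,r4:7
c5: CDB Add2=9; issue SUB r3<-Add2 | r0:2,r1:Add3,r2:Add1,r3:Add2,r4:7
c6: stall | r0:2,r1:Add3,r2:Add1,r3:Add2,r4:7
c7: stall | r0:2,r1:Add3,r2:Add1,r3:Add2,r4:7

STATUS = TAG Add2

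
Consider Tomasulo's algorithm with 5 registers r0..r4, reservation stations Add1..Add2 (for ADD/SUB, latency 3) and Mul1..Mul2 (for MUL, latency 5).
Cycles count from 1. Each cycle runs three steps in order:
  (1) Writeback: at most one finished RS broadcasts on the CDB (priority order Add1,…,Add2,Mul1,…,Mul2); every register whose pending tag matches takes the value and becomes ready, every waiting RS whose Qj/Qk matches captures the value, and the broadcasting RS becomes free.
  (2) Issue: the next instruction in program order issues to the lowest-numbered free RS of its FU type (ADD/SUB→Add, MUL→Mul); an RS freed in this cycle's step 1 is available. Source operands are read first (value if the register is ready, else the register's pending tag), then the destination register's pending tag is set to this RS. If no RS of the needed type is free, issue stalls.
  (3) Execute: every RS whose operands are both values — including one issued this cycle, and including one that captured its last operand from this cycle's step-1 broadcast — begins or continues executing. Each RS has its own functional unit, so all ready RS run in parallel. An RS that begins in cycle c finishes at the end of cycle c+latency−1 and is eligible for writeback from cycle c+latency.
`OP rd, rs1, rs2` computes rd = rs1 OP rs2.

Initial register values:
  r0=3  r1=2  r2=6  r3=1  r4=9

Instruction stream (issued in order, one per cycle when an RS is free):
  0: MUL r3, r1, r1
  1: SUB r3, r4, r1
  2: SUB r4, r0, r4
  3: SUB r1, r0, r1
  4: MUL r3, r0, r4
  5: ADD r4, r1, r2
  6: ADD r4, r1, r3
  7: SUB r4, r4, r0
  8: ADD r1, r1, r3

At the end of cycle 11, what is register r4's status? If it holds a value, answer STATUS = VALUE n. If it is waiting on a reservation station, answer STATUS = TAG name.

STATUS = TAG Add2

  c1: issue MUL r3<-Mul1  regs: r0:3,r1:2,r2:6,r3:Mul1,r4:9
  c2: issue SUB r3<-Add1  regs: r0:3,r1:2,r2:6,r3:Add1,r4:9
  c3: issue SUB r4<-Add2  regs: r0:3,r1:2,r2:6,r3:Add1,r4:Add2
  c4: stall  regs: r0:3,r1:2,r2:6,r3:Add1,r4:Add2
  c5: CDB Add1=7; issue SUB r1<-Add1  regs: r0:3,r1:Add1,r2:6,r3:7,r4:Add2
  c6: CDB Add2=-6; issue MUL r3<-Mul2  regs: r0:3,r1:Add1,r2:6,r3:Mul2,r4:-6
  c7: CDB Mul1=4; issue ADD r4<-Add2  regs: r0:3,r1:Add1,r2:6,r3:Mul2,r4:Add2
  c8: CDB Add1=1; issue ADD r4<-Add1  regs: r0:3,r1:1,r2:6,r3:Mul2,r4:Add1
  c9: stall  regs: r0:3,r1:1,r2:6,r3:Mul2,r4:Add1
  c10: stall  regs: r0:3,r1:1,r2:6,r3:Mul2,r4:Add1
  c11: CDB Add2=7; issue SUB r4<-Add2  regs: r0:3,r1:1,r2:6,r3:Mul2,r4:Add2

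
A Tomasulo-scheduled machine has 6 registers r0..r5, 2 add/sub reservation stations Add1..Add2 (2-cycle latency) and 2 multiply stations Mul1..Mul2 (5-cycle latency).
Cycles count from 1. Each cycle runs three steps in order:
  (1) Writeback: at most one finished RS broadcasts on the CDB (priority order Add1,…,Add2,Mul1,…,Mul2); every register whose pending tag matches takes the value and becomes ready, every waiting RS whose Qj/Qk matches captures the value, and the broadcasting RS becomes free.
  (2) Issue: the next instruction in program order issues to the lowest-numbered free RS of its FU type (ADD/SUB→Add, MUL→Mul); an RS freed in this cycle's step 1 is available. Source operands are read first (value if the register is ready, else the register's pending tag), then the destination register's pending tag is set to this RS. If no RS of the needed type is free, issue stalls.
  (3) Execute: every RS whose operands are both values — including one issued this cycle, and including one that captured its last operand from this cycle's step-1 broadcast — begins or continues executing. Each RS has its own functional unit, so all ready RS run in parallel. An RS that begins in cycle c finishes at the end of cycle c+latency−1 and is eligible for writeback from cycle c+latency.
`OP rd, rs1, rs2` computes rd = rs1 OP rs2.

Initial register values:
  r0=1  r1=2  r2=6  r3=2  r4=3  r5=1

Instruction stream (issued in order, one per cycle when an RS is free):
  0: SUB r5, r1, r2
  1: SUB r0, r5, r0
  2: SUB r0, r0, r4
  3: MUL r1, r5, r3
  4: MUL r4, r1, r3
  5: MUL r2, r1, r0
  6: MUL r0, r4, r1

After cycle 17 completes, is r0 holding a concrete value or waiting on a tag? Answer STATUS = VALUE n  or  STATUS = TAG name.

c1: issue SUB r5<-Add1 | r0:1,r1:2,r2:6,r3:2,r4:3,r5:Add1
c2: issue SUB r0<-Add2 | r0:Add2,r1:2,r2:6,r3:2,r4:3,r5:Add1
c3: CDB Add1=-4; issue SUB r0<-Add1 | r0:Add1,r1:2,r2:6,r3:2,r4:3,r5:-4
c4: issue MUL r1<-Mul1 | r0:Add1,r1:Mul1,r2:6,r3:2,r4:3,r5:-4
c5: CDB Add2=-5; issue MUL r4<-Mul2 | r0:Add1,r1:Mul1,r2:6,r3:2,r4:Mul2,r5:-4
c6: stall | r0:Add1,r1:Mul1,r2:6,r3:2,r4:Mul2,r5:-4
c7: CDB Add1=-8; stall | r0:-8,r1:Mul1,r2:6,r3:2,r4:Mul2,r5:-4
c8: stall | r0:-8,r1:Mul1,r2:6,r3:2,r4:Mul2,r5:-4
c9: CDB Mul1=-8; issue MUL r2<-Mul1 | r0:-8,r1:-8,r2:Mul1,r3:2,r4:Mul2,r5:-4
c10: stall | r0:-8,r1:-8,r2:Mul1,r3:2,r4:Mul2,r5:-4
c11: stall | r0:-8,r1:-8,r2:Mul1,r3:2,r4:Mul2,r5:-4
c12: stall | r0:-8,r1:-8,r2:Mul1,r3:2,r4:Mul2,r5:-4
c13: stall | r0:-8,r1:-8,r2:Mul1,r3:2,r4:Mul2,r5:-4
c14: CDB Mul1=64; issue MUL r0<-Mul1 | r0:Mul1,r1:-8,r2:64,r3:2,r4:Mul2,r5:-4
c15: CDB Mul2=-16 | r0:Mul1,r1:-8,r2:64,r3:2,r4:-16,r5:-4
c16: - | r0:Mul1,r1:-8,r2:64,r3:2,r4:-16,r5:-4
c17: - | r0:Mul1,r1:-8,r2:64,r3:2,r4:-16,r5:-4

STATUS = TAG Mul1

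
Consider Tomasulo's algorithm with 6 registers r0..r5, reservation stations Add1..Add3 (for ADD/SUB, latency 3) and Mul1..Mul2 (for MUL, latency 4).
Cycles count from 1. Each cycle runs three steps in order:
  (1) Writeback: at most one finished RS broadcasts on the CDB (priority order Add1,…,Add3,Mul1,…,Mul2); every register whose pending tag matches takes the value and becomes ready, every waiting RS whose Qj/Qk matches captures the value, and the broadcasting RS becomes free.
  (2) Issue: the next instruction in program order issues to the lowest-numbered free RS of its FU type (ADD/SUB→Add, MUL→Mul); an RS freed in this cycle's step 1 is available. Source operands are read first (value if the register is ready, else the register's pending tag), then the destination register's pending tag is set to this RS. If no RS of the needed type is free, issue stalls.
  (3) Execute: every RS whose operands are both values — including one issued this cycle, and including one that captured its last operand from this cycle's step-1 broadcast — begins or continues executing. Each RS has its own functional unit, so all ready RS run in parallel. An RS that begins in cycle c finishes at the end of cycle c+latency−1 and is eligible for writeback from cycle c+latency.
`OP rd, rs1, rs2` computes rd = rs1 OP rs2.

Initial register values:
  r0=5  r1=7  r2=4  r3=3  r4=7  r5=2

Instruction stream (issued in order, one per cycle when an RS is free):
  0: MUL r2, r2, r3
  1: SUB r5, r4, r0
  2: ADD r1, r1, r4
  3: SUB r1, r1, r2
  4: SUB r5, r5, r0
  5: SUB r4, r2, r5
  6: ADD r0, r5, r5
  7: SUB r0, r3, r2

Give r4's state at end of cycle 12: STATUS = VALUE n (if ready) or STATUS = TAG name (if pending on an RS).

  c1: issue MUL r2<-Mul1  regs: r0:5,r1:7,r2:Mul1,r3:3,r4:7,r5:2
  c2: issue SUB r5<-Add1  regs: r0:5,r1:7,r2:Mul1,r3:3,r4:7,r5:Add1
  c3: issue ADD r1<-Add2  regs: r0:5,r1:Add2,r2:Mul1,r3:3,r4:7,r5:Add1
  c4: issue SUB r1<-Add3  regs: r0:5,r1:Add3,r2:Mul1,r3:3,r4:7,r5:Add1
  c5: CDB Add1=2; issue SUB r5<-Add1  regs: r0:5,r1:Add3,r2:Mul1,r3:3,r4:7,r5:Add1
  c6: CDB Add2=14; issue SUB r4<-Add2  regs: r0:5,r1:Add3,r2:Mul1,r3:3,r4:Add2,r5:Add1
  c7: CDB Mul1=12; stall  regs: r0:5,r1:Add3,r2:12,r3:3,r4:Add2,r5:Add1
  c8: CDB Add1=-3; issue ADD r0<-Add1  regs: r0:Add1,r1:Add3,r2:12,r3:3,r4:Add2,r5:-3
  c9: stall  regs: r0:Add1,r1:Add3,r2:12,r3:3,r4:Add2,r5:-3
  c10: CDB Add3=2; issue SUB r0<-Add3  regs: r0:Add3,r1:2,r2:12,r3:3,r4:Add2,r5:-3
  c11: CDB Add1=-6  regs: r0:Add3,r1:2,r2:12,r3:3,r4:Add2,r5:-3
  c12: CDB Add2=15  regs: r0:Add3,r1:2,r2:12,r3:3,r4:15,r5:-3

STATUS = VALUE 15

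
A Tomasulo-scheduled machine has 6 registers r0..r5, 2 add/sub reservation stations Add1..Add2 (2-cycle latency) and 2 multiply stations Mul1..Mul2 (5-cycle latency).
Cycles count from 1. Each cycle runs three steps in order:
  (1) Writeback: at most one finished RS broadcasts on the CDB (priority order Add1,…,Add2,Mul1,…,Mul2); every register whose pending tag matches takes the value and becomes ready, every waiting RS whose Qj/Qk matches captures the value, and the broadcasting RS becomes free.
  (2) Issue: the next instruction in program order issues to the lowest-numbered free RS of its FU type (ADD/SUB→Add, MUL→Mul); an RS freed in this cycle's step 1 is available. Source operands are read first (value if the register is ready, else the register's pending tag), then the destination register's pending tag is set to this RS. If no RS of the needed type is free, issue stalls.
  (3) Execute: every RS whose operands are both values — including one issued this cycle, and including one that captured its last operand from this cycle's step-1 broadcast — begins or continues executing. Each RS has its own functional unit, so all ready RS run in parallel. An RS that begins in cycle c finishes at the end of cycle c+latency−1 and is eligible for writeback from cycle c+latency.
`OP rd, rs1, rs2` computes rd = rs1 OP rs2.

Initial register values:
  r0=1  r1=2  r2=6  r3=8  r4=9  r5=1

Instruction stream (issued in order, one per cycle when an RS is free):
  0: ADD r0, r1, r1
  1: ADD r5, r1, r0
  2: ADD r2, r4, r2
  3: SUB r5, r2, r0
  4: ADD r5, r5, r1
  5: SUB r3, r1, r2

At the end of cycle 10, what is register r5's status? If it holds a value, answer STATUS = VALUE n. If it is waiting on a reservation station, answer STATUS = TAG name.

STATUS = VALUE 13

c1: issue ADD r0<-Add1 | r0:Add1,r1:2,r2:6,r3:8,r4:9,r5:1
c2: issue ADD r5<-Add2 | r0:Add1,r1:2,r2:6,r3:8,r4:9,r5:Add2
c3: CDB Add1=4; issue ADD r2<-Add1 | r0:4,r1:2,r2:Add1,r3:8,r4:9,r5:Add2
c4: stall | r0:4,r1:2,r2:Add1,r3:8,r4:9,r5:Add2
c5: CDB Add1=15; issue SUB r5<-Add1 | r0:4,r1:2,r2:15,r3:8,r4:9,r5:Add1
c6: CDB Add2=6; issue ADD r5<-Add2 | r0:4,r1:2,r2:15,r3:8,r4:9,r5:Add2
c7: CDB Add1=11; issue SUB r3<-Add1 | r0:4,r1:2,r2:15,r3:Add1,r4:9,r5:Add2
c8: - | r0:4,r1:2,r2:15,r3:Add1,r4:9,r5:Add2
c9: CDB Add1=-13 | r0:4,r1:2,r2:15,r3:-13,r4:9,r5:Add2
c10: CDB Add2=13 | r0:4,r1:2,r2:15,r3:-13,r4:9,r5:13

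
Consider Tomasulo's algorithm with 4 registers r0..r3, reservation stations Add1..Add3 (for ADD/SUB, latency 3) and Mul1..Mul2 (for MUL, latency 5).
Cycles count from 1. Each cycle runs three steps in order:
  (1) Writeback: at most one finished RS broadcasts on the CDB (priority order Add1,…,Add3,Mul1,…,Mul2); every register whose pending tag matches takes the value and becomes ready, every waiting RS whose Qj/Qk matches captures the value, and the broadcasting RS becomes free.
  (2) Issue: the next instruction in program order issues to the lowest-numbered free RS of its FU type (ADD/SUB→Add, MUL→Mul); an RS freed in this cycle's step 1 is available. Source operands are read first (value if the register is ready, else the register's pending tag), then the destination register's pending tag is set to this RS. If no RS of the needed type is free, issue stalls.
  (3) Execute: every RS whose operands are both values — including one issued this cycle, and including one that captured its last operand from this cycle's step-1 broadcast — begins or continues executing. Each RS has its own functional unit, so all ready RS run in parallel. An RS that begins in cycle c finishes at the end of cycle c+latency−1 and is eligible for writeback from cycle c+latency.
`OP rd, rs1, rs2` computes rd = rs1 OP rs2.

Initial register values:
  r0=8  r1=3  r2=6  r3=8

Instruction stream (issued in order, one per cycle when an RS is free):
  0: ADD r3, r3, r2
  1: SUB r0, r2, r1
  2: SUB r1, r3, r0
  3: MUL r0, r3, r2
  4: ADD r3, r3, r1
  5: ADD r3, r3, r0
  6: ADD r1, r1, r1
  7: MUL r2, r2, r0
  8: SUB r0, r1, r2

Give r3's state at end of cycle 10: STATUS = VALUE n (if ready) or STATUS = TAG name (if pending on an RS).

STATUS = TAG Add2

c1: issue ADD r3<-Add1 | r0:8,r1:3,r2:6,r3:Add1
c2: issue SUB r0<-Add2 | r0:Add2,r1:3,r2:6,r3:Add1
c3: issue SUB r1<-Add3 | r0:Add2,r1:Add3,r2:6,r3:Add1
c4: CDB Add1=14; issue MUL r0<-Mul1 | r0:Mul1,r1:Add3,r2:6,r3:14
c5: CDB Add2=3; issue ADD r3<-Add1 | r0:Mul1,r1:Add3,r2:6,r3:Add1
c6: issue ADD r3<-Add2 | r0:Mul1,r1:Add3,r2:6,r3:Add2
c7: stall | r0:Mul1,r1:Add3,r2:6,r3:Add2
c8: CDB Add3=11; issue ADD r1<-Add3 | r0:Mul1,r1:Add3,r2:6,r3:Add2
c9: CDB Mul1=84; issue MUL r2<-Mul1 | r0:84,r1:Add3,r2:Mul1,r3:Add2
c10: stall | r0:84,r1:Add3,r2:Mul1,r3:Add2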